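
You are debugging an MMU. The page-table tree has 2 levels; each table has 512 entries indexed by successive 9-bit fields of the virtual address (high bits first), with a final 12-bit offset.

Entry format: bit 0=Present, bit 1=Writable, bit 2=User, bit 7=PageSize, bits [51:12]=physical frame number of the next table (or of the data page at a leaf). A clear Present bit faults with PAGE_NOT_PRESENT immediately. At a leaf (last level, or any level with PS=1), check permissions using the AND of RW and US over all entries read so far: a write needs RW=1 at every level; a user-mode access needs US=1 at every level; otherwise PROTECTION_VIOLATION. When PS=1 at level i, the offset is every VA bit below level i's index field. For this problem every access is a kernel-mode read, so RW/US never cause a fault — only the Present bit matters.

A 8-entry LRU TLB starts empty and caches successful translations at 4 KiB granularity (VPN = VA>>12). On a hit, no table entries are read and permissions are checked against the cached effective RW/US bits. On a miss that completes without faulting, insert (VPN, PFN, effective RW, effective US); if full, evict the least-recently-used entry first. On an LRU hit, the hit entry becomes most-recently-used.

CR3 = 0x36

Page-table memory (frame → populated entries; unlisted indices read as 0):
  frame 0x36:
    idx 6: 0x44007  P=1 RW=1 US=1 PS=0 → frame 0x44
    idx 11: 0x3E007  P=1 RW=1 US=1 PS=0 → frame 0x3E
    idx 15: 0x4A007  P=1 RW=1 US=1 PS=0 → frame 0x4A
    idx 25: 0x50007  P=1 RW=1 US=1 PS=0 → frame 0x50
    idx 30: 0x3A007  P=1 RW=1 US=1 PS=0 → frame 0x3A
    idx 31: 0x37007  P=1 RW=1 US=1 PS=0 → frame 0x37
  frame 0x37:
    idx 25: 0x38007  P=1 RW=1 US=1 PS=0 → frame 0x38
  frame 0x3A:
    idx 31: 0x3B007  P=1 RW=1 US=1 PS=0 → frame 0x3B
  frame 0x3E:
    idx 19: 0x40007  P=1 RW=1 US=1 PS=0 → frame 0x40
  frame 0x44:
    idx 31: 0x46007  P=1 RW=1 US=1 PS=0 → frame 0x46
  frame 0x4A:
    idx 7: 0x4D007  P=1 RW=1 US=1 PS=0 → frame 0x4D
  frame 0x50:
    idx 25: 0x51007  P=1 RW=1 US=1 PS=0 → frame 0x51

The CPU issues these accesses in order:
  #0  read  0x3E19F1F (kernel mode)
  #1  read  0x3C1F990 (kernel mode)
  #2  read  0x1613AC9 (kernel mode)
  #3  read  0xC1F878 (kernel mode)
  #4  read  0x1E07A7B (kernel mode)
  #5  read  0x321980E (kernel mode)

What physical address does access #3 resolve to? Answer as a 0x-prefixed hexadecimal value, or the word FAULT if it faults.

Trace:
#0 VA=0x3E19F1F (r,kernel):
  L0 @0x36[31] → 0x37007  P=1,RW=1,US=1,PS=0
  L1 @0x37[25] → 0x38007  P=1,RW=1,US=1,PS=0
  → PA=0x38F1F  (2 entries read)
#1 VA=0x3C1F990 (r,kernel):
  L0 @0x36[30] → 0x3A007  P=1,RW=1,US=1,PS=0
  L1 @0x3A[31] → 0x3B007  P=1,RW=1,US=1,PS=0
  → PA=0x3B990  (2 entries read)
#2 VA=0x1613AC9 (r,kernel):
  L0 @0x36[11] → 0x3E007  P=1,RW=1,US=1,PS=0
  L1 @0x3E[19] → 0x40007  P=1,RW=1,US=1,PS=0
  → PA=0x40AC9  (2 entries read)
#3 VA=0xC1F878 (r,kernel):
  L0 @0x36[6] → 0x44007  P=1,RW=1,US=1,PS=0
  L1 @0x44[31] → 0x46007  P=1,RW=1,US=1,PS=0
  → PA=0x46878  (2 entries read)
#4 VA=0x1E07A7B (r,kernel):
  L0 @0x36[15] → 0x4A007  P=1,RW=1,US=1,PS=0
  L1 @0x4A[7] → 0x4D007  P=1,RW=1,US=1,PS=0
  → PA=0x4DA7B  (2 entries read)
#5 VA=0x321980E (r,kernel):
  L0 @0x36[25] → 0x50007  P=1,RW=1,US=1,PS=0
  L1 @0x50[25] → 0x51007  P=1,RW=1,US=1,PS=0
  → PA=0x5180E  (2 entries read)

Access #3 PA: 0x46878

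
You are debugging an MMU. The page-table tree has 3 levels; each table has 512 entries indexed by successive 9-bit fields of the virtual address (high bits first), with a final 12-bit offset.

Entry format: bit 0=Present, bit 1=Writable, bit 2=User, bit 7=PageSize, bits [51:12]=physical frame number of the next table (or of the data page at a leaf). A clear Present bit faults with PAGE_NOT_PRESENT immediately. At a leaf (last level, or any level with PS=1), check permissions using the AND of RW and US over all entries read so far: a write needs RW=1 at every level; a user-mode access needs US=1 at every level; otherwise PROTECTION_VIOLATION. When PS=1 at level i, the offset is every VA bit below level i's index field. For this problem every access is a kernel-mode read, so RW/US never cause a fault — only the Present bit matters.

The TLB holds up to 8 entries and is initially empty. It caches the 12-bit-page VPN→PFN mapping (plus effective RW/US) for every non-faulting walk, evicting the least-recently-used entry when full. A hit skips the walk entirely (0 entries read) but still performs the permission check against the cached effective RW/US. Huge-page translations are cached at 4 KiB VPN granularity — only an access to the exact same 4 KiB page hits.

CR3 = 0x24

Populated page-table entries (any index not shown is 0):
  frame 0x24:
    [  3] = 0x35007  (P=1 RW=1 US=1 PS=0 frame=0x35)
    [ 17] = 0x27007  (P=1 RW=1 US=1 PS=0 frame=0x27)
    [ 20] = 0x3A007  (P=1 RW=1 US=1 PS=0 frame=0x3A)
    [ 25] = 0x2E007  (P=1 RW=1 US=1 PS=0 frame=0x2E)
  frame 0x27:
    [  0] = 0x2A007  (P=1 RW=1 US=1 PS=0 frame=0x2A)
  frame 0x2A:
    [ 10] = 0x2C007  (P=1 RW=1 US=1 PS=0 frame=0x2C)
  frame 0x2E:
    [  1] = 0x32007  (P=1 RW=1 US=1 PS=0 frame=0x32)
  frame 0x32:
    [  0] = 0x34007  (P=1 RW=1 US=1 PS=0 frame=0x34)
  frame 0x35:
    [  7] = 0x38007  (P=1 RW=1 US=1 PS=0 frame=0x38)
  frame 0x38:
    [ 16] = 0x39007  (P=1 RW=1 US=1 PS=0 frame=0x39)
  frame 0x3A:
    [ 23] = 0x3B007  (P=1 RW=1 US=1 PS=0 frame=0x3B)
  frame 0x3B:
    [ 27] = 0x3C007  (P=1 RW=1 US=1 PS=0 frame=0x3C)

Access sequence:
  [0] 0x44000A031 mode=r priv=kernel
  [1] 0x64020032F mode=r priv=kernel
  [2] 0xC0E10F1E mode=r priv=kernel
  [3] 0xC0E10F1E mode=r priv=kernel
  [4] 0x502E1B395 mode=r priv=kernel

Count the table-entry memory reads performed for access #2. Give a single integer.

Walk each access:
#0 VA=0x44000A031 (r,kernel):
  lvl0: tbl 0x24, slot 17 ⇒ 0x27007 (P1/RW1/US1/PS0)
  lvl1: tbl 0x27, slot 0 ⇒ 0x2A007 (P1/RW1/US1/PS0)
  lvl2: tbl 0x2A, slot 10 ⇒ 0x2C007 (P1/RW1/US1/PS0)
  ⇒ phys 0x2C031  [3 reads]
#1 VA=0x64020032F (r,kernel):
  lvl0: tbl 0x24, slot 25 ⇒ 0x2E007 (P1/RW1/US1/PS0)
  lvl1: tbl 0x2E, slot 1 ⇒ 0x32007 (P1/RW1/US1/PS0)
  lvl2: tbl 0x32, slot 0 ⇒ 0x34007 (P1/RW1/US1/PS0)
  ⇒ phys 0x3432F  [3 reads]
#2 VA=0xC0E10F1E (r,kernel):
  lvl0: tbl 0x24, slot 3 ⇒ 0x35007 (P1/RW1/US1/PS0)
  lvl1: tbl 0x35, slot 7 ⇒ 0x38007 (P1/RW1/US1/PS0)
  lvl2: tbl 0x38, slot 16 ⇒ 0x39007 (P1/RW1/US1/PS0)
  ⇒ phys 0x39F1E  [3 reads]
#3 VA=0xC0E10F1E (r,kernel):
  TLB hit vpn=0xC0E10 → PA=0x39F1E
#4 VA=0x502E1B395 (r,kernel):
  lvl0: tbl 0x24, slot 20 ⇒ 0x3A007 (P1/RW1/US1/PS0)
  lvl1: tbl 0x3A, slot 23 ⇒ 0x3B007 (P1/RW1/US1/PS0)
  lvl2: tbl 0x3B, slot 27 ⇒ 0x3C007 (P1/RW1/US1/PS0)
  ⇒ phys 0x3C395  [3 reads]

Entries read for #2: 3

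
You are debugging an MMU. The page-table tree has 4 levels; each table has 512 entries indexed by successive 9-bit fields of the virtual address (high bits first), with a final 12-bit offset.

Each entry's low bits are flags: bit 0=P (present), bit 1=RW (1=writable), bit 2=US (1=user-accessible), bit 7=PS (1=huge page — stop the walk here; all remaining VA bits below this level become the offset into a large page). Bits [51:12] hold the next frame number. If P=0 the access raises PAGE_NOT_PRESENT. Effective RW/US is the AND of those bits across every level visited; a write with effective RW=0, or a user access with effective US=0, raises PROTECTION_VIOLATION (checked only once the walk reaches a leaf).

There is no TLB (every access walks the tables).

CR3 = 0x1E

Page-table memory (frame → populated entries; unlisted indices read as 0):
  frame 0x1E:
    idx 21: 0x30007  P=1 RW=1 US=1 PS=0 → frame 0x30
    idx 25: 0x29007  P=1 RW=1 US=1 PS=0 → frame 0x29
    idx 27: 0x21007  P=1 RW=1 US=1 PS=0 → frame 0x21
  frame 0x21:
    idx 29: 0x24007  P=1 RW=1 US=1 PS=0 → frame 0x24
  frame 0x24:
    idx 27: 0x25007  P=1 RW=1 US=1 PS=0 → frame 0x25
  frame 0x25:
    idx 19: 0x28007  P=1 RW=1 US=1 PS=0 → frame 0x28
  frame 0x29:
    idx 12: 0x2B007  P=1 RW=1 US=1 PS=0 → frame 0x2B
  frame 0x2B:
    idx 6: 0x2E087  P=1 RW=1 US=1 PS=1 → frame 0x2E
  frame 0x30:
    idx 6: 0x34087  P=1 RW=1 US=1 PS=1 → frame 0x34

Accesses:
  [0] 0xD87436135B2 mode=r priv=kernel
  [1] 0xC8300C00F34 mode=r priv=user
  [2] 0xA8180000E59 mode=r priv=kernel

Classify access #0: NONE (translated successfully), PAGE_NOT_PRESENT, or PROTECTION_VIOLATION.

Trace:
#0 VA=0xD87436135B2 (r,kernel):
  L0: frame=0x1E idx=27 entry=0x21007 [P=1 RW=1 US=1 PS=0]
  L1: frame=0x21 idx=29 entry=0x24007 [P=1 RW=1 US=1 PS=0]
  L2: frame=0x24 idx=27 entry=0x25007 [P=1 RW=1 US=1 PS=0]
  L3: frame=0x25 idx=19 entry=0x28007 [P=1 RW=1 US=1 PS=0]
  ✓ 0x285B2  — 4 lookups
#1 VA=0xC8300C00F34 (r,user):
  L0: frame=0x1E idx=25 entry=0x29007 [P=1 RW=1 US=1 PS=0]
  L1: frame=0x29 idx=12 entry=0x2B007 [P=1 RW=1 US=1 PS=0]
  L2: frame=0x2B idx=6 entry=0x2E087 [P=1 RW=1 US=1 PS=1]
  ✓ 0x2EF34 (huge @L2)  — 3 lookups
#2 VA=0xA8180000E59 (r,kernel):
  L0: frame=0x1E idx=21 entry=0x30007 [P=1 RW=1 US=1 PS=0]
  L1: frame=0x30 idx=6 entry=0x34087 [P=1 RW=1 US=1 PS=1]
  ✓ 0x34E59 (huge @L1)  — 2 lookups

Access #0 fault: NONE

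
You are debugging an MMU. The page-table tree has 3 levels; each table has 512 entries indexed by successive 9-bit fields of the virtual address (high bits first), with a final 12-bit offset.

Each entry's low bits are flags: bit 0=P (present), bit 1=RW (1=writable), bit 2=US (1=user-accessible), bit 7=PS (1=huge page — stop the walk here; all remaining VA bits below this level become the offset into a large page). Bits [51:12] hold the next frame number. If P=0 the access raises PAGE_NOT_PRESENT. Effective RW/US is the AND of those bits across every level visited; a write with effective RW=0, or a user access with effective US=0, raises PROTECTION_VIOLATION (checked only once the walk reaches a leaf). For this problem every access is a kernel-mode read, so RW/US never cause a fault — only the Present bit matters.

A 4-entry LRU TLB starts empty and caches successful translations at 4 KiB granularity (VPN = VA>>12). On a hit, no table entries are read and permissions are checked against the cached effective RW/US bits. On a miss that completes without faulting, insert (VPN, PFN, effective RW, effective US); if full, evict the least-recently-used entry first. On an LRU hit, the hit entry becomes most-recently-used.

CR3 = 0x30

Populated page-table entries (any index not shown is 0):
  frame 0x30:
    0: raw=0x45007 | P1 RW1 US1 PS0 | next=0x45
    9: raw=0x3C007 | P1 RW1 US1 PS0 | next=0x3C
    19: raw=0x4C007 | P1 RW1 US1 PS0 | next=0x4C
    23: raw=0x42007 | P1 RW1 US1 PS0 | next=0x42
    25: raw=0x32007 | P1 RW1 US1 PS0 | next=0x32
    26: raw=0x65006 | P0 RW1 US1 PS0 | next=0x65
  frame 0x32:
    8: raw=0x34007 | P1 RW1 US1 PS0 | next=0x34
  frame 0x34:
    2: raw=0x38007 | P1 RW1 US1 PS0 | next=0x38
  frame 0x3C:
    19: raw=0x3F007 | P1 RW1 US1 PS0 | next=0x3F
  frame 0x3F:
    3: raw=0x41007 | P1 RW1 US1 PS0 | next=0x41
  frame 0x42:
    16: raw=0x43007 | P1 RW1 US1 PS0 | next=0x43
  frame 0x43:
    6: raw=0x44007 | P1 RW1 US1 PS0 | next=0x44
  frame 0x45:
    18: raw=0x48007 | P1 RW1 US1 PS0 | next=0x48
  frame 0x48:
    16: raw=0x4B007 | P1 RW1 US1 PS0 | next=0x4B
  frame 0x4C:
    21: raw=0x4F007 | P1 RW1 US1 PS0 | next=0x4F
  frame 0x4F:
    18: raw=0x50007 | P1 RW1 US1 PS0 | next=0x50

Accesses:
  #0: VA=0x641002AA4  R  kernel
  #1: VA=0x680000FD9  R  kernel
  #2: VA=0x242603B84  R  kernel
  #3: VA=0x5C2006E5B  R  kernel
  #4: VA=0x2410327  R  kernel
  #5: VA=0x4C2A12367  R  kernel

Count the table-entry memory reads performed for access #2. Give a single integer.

Trace:
#0 VA=0x641002AA4 (r,kernel):
  [0] read 0x30 idx=25: raw=0x32007 flags P=1 W=1 U=1 S=0
  [1] read 0x32 idx=8: raw=0x34007 flags P=1 W=1 U=1 S=0
  [2] read 0x34 idx=2: raw=0x38007 flags P=1 W=1 U=1 S=0
  ✓ 0x38AA4  — 3 lookups
#1 VA=0x680000FD9 (r,kernel):
  [0] read 0x30 idx=26: raw=0x65006 flags P=0 W=1 U=1 S=0
  → PAGE_NOT_PRESENT  (1 entries read)
#2 VA=0x242603B84 (r,kernel):
  [0] read 0x30 idx=9: raw=0x3C007 flags P=1 W=1 U=1 S=0
  [1] read 0x3C idx=19: raw=0x3F007 flags P=1 W=1 U=1 S=0
  [2] read 0x3F idx=3: raw=0x41007 flags P=1 W=1 U=1 S=0
  ✓ 0x41B84  — 3 lookups
#3 VA=0x5C2006E5B (r,kernel):
  [0] read 0x30 idx=23: raw=0x42007 flags P=1 W=1 U=1 S=0
  [1] read 0x42 idx=16: raw=0x43007 flags P=1 W=1 U=1 S=0
  [2] read 0x43 idx=6: raw=0x44007 flags P=1 W=1 U=1 S=0
  ✓ 0x44E5B  — 3 lookups
#4 VA=0x2410327 (r,kernel):
  [0] read 0x30 idx=0: raw=0x45007 flags P=1 W=1 U=1 S=0
  [1] read 0x45 idx=18: raw=0x48007 flags P=1 W=1 U=1 S=0
  [2] read 0x48 idx=16: raw=0x4B007 flags P=1 W=1 U=1 S=0
  ✓ 0x4B327  — 3 lookups
#5 VA=0x4C2A12367 (r,kernel):
  [0] read 0x30 idx=19: raw=0x4C007 flags P=1 W=1 U=1 S=0
  [1] read 0x4C idx=21: raw=0x4F007 flags P=1 W=1 U=1 S=0
  [2] read 0x4F idx=18: raw=0x50007 flags P=1 W=1 U=1 S=0
  ✓ 0x50367  — 3 lookups

Entries read for #2: 3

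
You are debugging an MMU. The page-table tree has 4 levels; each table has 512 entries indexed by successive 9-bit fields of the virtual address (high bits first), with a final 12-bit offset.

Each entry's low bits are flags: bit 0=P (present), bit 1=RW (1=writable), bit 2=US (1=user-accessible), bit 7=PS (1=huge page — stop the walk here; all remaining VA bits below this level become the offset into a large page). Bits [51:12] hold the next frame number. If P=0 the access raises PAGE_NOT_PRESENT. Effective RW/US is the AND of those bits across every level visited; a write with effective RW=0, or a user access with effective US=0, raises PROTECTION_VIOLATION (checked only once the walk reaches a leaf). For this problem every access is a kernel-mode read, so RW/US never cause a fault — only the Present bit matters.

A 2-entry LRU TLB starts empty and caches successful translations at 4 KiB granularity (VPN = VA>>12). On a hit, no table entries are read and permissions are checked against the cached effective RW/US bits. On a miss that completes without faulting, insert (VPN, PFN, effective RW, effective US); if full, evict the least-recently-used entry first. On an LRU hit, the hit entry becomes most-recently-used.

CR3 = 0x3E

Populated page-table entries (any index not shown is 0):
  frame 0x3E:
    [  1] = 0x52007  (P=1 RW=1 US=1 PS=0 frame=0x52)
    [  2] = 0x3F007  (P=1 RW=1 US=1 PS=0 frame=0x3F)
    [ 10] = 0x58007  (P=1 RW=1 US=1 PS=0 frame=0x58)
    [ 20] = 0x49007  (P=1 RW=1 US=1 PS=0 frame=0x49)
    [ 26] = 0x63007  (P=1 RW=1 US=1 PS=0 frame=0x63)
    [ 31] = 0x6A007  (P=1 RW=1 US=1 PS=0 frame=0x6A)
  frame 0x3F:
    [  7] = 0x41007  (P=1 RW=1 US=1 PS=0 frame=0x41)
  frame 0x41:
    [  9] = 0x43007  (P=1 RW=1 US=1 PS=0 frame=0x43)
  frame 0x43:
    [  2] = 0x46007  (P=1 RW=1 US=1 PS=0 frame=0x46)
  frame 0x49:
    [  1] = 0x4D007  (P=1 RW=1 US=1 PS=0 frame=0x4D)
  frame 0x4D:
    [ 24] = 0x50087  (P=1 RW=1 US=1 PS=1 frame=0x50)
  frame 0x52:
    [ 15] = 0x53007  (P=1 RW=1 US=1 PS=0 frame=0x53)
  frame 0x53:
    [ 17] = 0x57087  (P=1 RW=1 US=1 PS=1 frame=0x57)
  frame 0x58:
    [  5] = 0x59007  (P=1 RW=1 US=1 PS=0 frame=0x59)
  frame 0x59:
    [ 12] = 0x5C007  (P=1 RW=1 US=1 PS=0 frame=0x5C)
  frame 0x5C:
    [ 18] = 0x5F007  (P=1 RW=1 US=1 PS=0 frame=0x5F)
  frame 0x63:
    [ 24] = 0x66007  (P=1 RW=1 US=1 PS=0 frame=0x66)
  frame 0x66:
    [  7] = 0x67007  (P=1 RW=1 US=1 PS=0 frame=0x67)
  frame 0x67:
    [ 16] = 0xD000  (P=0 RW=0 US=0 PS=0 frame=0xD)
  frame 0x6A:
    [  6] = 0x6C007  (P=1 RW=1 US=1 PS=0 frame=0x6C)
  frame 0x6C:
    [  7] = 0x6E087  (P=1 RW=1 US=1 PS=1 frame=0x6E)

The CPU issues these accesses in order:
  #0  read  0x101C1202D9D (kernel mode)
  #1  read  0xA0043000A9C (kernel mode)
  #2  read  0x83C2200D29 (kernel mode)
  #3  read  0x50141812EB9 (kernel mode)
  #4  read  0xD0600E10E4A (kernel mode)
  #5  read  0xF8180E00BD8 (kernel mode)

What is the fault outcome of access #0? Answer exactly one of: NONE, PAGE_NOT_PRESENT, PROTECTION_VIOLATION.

Per-access translation:
#0 VA=0x101C1202D9D (r,kernel):
  L0: frame=0x3E idx=2 entry=0x3F007 [P=1 RW=1 US=1 PS=0]
  L1: frame=0x3F idx=7 entry=0x41007 [P=1 RW=1 US=1 PS=0]
  L2: frame=0x41 idx=9 entry=0x43007 [P=1 RW=1 US=1 PS=0]
  L3: frame=0x43 idx=2 entry=0x46007 [P=1 RW=1 US=1 PS=0]
  → PA=0x46D9D  (4 entries read)
#1 VA=0xA0043000A9C (r,kernel):
  L0: frame=0x3E idx=20 entry=0x49007 [P=1 RW=1 US=1 PS=0]
  L1: frame=0x49 idx=1 entry=0x4D007 [P=1 RW=1 US=1 PS=0]
  L2: frame=0x4D idx=24 entry=0x50087 [P=1 RW=1 US=1 PS=1]
  → PA=0x50A9C (huge @L2)  (3 entries read)
#2 VA=0x83C2200D29 (r,kernel):
  L0: frame=0x3E idx=1 entry=0x52007 [P=1 RW=1 US=1 PS=0]
  L1: frame=0x52 idx=15 entry=0x53007 [P=1 RW=1 US=1 PS=0]
  L2: frame=0x53 idx=17 entry=0x57087 [P=1 RW=1 US=1 PS=1]
  → PA=0x57D29 (huge @L2)  (3 entries read)
#3 VA=0x50141812EB9 (r,kernel):
  L0: frame=0x3E idx=10 entry=0x58007 [P=1 RW=1 US=1 PS=0]
  L1: frame=0x58 idx=5 entry=0x59007 [P=1 RW=1 US=1 PS=0]
  L2: frame=0x59 idx=12 entry=0x5C007 [P=1 RW=1 US=1 PS=0]
  L3: frame=0x5C idx=18 entry=0x5F007 [P=1 RW=1 US=1 PS=0]
  → PA=0x5FEB9  (4 entries read)
#4 VA=0xD0600E10E4A (r,kernel):
  L0: frame=0x3E idx=26 entry=0x63007 [P=1 RW=1 US=1 PS=0]
  L1: frame=0x63 idx=24 entry=0x66007 [P=1 RW=1 US=1 PS=0]
  L2: frame=0x66 idx=7 entry=0x67007 [P=1 RW=1 US=1 PS=0]
  L3: frame=0x67 idx=16 entry=0xD000 [P=0 RW=0 US=0 PS=0]
  ✗ PAGE_NOT_PRESENT  [4 reads]
#5 VA=0xF8180E00BD8 (r,kernel):
  L0: frame=0x3E idx=31 entry=0x6A007 [P=1 RW=1 US=1 PS=0]
  L1: frame=0x6A idx=6 entry=0x6C007 [P=1 RW=1 US=1 PS=0]
  L2: frame=0x6C idx=7 entry=0x6E087 [P=1 RW=1 US=1 PS=1]
  → PA=0x6EBD8 (huge @L2)  (3 entries read)

Access #0 fault: NONE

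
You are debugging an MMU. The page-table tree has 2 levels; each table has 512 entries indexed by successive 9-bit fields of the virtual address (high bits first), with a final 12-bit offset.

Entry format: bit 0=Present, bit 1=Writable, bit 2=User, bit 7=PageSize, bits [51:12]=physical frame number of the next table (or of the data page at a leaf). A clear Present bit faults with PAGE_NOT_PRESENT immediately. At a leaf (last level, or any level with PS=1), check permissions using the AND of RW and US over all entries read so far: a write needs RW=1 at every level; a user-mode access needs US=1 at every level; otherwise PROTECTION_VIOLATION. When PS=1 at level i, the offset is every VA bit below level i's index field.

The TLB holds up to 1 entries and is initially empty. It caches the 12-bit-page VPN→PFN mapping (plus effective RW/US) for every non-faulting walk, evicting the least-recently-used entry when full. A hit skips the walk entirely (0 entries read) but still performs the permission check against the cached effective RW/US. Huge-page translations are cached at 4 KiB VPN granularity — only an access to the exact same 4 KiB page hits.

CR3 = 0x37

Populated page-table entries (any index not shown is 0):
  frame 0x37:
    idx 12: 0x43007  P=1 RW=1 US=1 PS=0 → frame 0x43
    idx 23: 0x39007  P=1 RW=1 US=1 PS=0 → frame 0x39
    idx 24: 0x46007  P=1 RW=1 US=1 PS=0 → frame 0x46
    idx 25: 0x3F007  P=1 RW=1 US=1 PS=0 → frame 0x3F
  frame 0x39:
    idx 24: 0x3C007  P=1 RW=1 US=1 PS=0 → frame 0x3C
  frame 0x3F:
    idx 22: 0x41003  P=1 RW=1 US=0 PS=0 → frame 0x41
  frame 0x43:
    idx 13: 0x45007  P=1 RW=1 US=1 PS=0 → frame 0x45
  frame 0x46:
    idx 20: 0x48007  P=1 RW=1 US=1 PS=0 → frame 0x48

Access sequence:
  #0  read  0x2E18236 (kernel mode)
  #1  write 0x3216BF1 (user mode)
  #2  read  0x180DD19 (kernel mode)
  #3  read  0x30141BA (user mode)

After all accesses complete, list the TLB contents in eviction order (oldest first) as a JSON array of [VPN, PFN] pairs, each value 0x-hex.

Trace:
#0 VA=0x2E18236 (r,kernel):
  lvl0: tbl 0x37, slot 23 ⇒ 0x39007 (P1/RW1/US1/PS0)
  lvl1: tbl 0x39, slot 24 ⇒ 0x3C007 (P1/RW1/US1/PS0)
  → PA=0x3C236  (2 entries read)
#1 VA=0x3216BF1 (w,user):
  lvl0: tbl 0x37, slot 25 ⇒ 0x3F007 (P1/RW1/US1/PS0)
  lvl1: tbl 0x3F, slot 22 ⇒ 0x41003 (P1/RW1/US0/PS0)
  ⇒ fault: PROTECTION_VIOLATION  — 2 lookups
#2 VA=0x180DD19 (r,kernel):
  lvl0: tbl 0x37, slot 12 ⇒ 0x43007 (P1/RW1/US1/PS0)
  lvl1: tbl 0x43, slot 13 ⇒ 0x45007 (P1/RW1/US1/PS0)
  → PA=0x45D19  (2 entries read)
#3 VA=0x30141BA (r,user):
  lvl0: tbl 0x37, slot 24 ⇒ 0x46007 (P1/RW1/US1/PS0)
  lvl1: tbl 0x46, slot 20 ⇒ 0x48007 (P1/RW1/US1/PS0)
  → PA=0x481BA  (2 entries read)

TLB: [["0x3014", "0x48"]]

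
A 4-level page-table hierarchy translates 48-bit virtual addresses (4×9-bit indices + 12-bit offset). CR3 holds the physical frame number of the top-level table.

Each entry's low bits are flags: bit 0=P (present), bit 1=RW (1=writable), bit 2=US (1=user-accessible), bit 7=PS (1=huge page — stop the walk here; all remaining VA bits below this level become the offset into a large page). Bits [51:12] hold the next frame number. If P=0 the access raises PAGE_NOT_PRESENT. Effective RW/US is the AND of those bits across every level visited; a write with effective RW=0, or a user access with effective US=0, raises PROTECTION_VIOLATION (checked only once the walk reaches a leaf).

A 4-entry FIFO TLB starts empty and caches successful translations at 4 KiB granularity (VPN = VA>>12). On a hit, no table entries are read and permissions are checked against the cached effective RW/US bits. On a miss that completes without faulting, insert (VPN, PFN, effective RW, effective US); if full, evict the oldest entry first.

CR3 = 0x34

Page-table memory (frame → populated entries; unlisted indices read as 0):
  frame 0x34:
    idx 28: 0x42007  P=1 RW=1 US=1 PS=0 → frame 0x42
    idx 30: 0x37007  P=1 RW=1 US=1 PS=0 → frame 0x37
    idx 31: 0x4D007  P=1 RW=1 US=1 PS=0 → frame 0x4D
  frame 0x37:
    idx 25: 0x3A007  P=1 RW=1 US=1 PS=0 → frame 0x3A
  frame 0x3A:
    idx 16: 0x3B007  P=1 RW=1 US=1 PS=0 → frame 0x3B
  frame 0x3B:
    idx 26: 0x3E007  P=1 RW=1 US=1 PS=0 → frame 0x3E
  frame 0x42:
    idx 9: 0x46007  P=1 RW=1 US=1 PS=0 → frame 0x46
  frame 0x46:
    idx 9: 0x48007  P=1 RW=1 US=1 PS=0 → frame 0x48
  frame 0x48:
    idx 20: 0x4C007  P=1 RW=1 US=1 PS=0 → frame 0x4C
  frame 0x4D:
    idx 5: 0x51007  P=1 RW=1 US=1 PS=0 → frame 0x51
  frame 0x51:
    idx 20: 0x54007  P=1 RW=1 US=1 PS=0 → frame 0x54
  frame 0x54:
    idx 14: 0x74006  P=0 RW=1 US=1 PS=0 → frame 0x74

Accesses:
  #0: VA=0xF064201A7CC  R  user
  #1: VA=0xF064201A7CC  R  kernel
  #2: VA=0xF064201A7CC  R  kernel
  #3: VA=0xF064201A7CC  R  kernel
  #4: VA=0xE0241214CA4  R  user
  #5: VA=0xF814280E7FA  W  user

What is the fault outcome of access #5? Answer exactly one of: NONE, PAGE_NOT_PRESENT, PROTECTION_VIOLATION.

Walk each access:
#0 VA=0xF064201A7CC (r,user):
  [0] read 0x34 idx=30: raw=0x37007 flags P=1 W=1 U=1 S=0
  [1] read 0x37 idx=25: raw=0x3A007 flags P=1 W=1 U=1 S=0
  [2] read 0x3A idx=16: raw=0x3B007 flags P=1 W=1 U=1 S=0
  [3] read 0x3B idx=26: raw=0x3E007 flags P=1 W=1 U=1 S=0
  ✓ 0x3E7CC  — 4 lookups
#1 VA=0xF064201A7CC (r,kernel):
  TLB hit vpn=0xF064201A → PA=0x3E7CC
#2 VA=0xF064201A7CC (r,kernel):
  TLB hit vpn=0xF064201A → PA=0x3E7CC
#3 VA=0xF064201A7CC (r,kernel):
  TLB hit vpn=0xF064201A → PA=0x3E7CC
#4 VA=0xE0241214CA4 (r,user):
  [0] read 0x34 idx=28: raw=0x42007 flags P=1 W=1 U=1 S=0
  [1] read 0x42 idx=9: raw=0x46007 flags P=1 W=1 U=1 S=0
  [2] read 0x46 idx=9: raw=0x48007 flags P=1 W=1 U=1 S=0
  [3] read 0x48 idx=20: raw=0x4C007 flags P=1 W=1 U=1 S=0
  ✓ 0x4CCA4  — 4 lookups
#5 VA=0xF814280E7FA (w,user):
  [0] read 0x34 idx=31: raw=0x4D007 flags P=1 W=1 U=1 S=0
  [1] read 0x4D idx=5: raw=0x51007 flags P=1 W=1 U=1 S=0
  [2] read 0x51 idx=20: raw=0x54007 flags P=1 W=1 U=1 S=0
  [3] read 0x54 idx=14: raw=0x74006 flags P=0 W=1 U=1 S=0
  ⇒ fault: PAGE_NOT_PRESENT  — 4 lookups

Access #5 fault: PAGE_NOT_PRESENT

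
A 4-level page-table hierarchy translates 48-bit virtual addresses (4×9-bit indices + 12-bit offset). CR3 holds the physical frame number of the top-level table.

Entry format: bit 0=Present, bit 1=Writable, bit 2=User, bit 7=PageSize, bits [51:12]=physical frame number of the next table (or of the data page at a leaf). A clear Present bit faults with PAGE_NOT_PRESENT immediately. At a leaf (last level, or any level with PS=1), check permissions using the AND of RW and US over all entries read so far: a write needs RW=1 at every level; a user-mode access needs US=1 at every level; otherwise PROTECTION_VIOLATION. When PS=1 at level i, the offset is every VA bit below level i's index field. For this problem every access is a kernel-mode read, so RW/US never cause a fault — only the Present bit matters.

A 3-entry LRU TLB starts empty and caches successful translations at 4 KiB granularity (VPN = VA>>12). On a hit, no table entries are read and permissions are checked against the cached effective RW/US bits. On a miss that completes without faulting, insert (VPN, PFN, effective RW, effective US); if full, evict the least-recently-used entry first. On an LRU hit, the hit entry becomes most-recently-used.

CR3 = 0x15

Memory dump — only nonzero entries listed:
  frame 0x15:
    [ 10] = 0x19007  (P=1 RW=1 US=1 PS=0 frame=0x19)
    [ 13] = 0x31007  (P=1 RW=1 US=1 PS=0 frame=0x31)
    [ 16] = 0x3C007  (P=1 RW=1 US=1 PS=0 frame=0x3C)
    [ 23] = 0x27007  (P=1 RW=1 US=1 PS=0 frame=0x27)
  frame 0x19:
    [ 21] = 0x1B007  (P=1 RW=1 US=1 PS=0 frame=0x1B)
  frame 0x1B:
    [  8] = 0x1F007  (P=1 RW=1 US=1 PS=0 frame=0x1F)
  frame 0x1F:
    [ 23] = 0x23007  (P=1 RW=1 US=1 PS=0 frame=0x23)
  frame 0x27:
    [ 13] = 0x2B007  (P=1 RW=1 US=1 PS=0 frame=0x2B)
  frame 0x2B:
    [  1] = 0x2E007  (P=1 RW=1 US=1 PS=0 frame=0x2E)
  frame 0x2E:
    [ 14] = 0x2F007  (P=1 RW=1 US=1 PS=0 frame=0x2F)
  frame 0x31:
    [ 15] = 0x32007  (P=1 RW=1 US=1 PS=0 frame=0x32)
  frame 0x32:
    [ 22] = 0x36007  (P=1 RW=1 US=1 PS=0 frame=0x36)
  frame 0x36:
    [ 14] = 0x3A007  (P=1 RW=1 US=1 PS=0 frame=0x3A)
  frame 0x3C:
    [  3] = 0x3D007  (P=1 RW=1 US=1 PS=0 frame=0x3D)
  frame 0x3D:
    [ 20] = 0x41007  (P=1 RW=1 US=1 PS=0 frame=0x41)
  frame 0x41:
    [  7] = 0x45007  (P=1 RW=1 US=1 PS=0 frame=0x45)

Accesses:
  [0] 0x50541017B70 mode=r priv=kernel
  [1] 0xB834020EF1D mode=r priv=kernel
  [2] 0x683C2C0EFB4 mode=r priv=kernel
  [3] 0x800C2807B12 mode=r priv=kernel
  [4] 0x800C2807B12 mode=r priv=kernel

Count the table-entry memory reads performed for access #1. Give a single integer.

Per-access translation:
#0 VA=0x50541017B70 (r,kernel):
  lvl0: tbl 0x15, slot 10 ⇒ 0x19007 (P1/RW1/US1/PS0)
  lvl1: tbl 0x19, slot 21 ⇒ 0x1B007 (P1/RW1/US1/PS0)
  lvl2: tbl 0x1B, slot 8 ⇒ 0x1F007 (P1/RW1/US1/PS0)
  lvl3: tbl 0x1F, slot 23 ⇒ 0x23007 (P1/RW1/US1/PS0)
  → PA=0x23B70  (4 entries read)
#1 VA=0xB834020EF1D (r,kernel):
  lvl0: tbl 0x15, slot 23 ⇒ 0x27007 (P1/RW1/US1/PS0)
  lvl1: tbl 0x27, slot 13 ⇒ 0x2B007 (P1/RW1/US1/PS0)
  lvl2: tbl 0x2B, slot 1 ⇒ 0x2E007 (P1/RW1/US1/PS0)
  lvl3: tbl 0x2E, slot 14 ⇒ 0x2F007 (P1/RW1/US1/PS0)
  → PA=0x2FF1D  (4 entries read)
#2 VA=0x683C2C0EFB4 (r,kernel):
  lvl0: tbl 0x15, slot 13 ⇒ 0x31007 (P1/RW1/US1/PS0)
  lvl1: tbl 0x31, slot 15 ⇒ 0x32007 (P1/RW1/US1/PS0)
  lvl2: tbl 0x32, slot 22 ⇒ 0x36007 (P1/RW1/US1/PS0)
  lvl3: tbl 0x36, slot 14 ⇒ 0x3A007 (P1/RW1/US1/PS0)
  → PA=0x3AFB4  (4 entries read)
#3 VA=0x800C2807B12 (r,kernel):
  lvl0: tbl 0x15, slot 16 ⇒ 0x3C007 (P1/RW1/US1/PS0)
  lvl1: tbl 0x3C, slot 3 ⇒ 0x3D007 (P1/RW1/US1/PS0)
  lvl2: tbl 0x3D, slot 20 ⇒ 0x41007 (P1/RW1/US1/PS0)
  lvl3: tbl 0x41, slot 7 ⇒ 0x45007 (P1/RW1/US1/PS0)
  → PA=0x45B12  (4 entries read)
#4 VA=0x800C2807B12 (r,kernel):
  TLB hit vpn=0x800C2807 → PA=0x45B12

Entries read for #1: 4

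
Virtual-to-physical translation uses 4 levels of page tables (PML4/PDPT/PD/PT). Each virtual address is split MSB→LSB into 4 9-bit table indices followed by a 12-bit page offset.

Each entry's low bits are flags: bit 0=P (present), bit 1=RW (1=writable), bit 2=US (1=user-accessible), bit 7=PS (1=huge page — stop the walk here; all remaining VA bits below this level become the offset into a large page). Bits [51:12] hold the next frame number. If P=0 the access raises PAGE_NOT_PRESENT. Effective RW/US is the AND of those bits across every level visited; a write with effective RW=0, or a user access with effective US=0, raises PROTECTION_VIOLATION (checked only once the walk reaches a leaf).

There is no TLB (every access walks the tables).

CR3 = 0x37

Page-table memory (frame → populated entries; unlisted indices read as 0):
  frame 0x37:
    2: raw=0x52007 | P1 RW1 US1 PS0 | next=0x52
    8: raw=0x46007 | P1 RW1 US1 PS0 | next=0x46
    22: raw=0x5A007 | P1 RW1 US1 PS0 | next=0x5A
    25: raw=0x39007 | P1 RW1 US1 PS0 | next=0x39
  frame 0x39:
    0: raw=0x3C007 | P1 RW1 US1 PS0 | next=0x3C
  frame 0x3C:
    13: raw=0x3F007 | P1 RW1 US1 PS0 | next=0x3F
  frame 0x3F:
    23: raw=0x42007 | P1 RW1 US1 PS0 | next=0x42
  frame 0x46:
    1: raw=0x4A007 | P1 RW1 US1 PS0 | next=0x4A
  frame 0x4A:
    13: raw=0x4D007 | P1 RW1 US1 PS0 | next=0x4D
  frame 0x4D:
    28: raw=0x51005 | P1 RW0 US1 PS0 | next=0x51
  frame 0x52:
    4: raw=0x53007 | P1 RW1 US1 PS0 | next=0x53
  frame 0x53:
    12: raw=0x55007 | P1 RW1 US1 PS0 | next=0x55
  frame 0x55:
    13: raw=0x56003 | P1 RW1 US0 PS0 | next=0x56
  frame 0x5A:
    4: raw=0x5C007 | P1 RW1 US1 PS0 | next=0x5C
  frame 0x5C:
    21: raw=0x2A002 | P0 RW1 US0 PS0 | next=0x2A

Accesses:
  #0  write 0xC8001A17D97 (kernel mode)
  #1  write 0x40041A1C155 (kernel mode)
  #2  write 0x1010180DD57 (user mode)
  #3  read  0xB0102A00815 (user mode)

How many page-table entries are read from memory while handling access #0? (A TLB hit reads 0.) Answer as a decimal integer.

Per-access translation:
#0 VA=0xC8001A17D97 (w,kernel):
  L0: frame=0x37 idx=25 entry=0x39007 [P=1 RW=1 US=1 PS=0]
  L1: frame=0x39 idx=0 entry=0x3C007 [P=1 RW=1 US=1 PS=0]
  L2: frame=0x3C idx=13 entry=0x3F007 [P=1 RW=1 US=1 PS=0]
  L3: frame=0x3F idx=23 entry=0x42007 [P=1 RW=1 US=1 PS=0]
  ✓ 0x42D97  — 4 lookups
#1 VA=0x40041A1C155 (w,kernel):
  L0: frame=0x37 idx=8 entry=0x46007 [P=1 RW=1 US=1 PS=0]
  L1: frame=0x46 idx=1 entry=0x4A007 [P=1 RW=1 US=1 PS=0]
  L2: frame=0x4A idx=13 entry=0x4D007 [P=1 RW=1 US=1 PS=0]
  L3: frame=0x4D idx=28 entry=0x51005 [P=1 RW=0 US=1 PS=0]
  → PROTECTION_VIOLATION  (4 entries read)
#2 VA=0x1010180DD57 (w,user):
  L0: frame=0x37 idx=2 entry=0x52007 [P=1 RW=1 US=1 PS=0]
  L1: frame=0x52 idx=4 entry=0x53007 [P=1 RW=1 US=1 PS=0]
  L2: frame=0x53 idx=12 entry=0x55007 [P=1 RW=1 US=1 PS=0]
  L3: frame=0x55 idx=13 entry=0x56003 [P=1 RW=1 US=0 PS=0]
  → PROTECTION_VIOLATION  (4 entries read)
#3 VA=0xB0102A00815 (r,user):
  L0: frame=0x37 idx=22 entry=0x5A007 [P=1 RW=1 US=1 PS=0]
  L1: frame=0x5A idx=4 entry=0x5C007 [P=1 RW=1 US=1 PS=0]
  L2: frame=0x5C idx=21 entry=0x2A002 [P=0 RW=1 US=0 PS=0]
  → PAGE_NOT_PRESENT  (3 entries read)

Entries read for #0: 4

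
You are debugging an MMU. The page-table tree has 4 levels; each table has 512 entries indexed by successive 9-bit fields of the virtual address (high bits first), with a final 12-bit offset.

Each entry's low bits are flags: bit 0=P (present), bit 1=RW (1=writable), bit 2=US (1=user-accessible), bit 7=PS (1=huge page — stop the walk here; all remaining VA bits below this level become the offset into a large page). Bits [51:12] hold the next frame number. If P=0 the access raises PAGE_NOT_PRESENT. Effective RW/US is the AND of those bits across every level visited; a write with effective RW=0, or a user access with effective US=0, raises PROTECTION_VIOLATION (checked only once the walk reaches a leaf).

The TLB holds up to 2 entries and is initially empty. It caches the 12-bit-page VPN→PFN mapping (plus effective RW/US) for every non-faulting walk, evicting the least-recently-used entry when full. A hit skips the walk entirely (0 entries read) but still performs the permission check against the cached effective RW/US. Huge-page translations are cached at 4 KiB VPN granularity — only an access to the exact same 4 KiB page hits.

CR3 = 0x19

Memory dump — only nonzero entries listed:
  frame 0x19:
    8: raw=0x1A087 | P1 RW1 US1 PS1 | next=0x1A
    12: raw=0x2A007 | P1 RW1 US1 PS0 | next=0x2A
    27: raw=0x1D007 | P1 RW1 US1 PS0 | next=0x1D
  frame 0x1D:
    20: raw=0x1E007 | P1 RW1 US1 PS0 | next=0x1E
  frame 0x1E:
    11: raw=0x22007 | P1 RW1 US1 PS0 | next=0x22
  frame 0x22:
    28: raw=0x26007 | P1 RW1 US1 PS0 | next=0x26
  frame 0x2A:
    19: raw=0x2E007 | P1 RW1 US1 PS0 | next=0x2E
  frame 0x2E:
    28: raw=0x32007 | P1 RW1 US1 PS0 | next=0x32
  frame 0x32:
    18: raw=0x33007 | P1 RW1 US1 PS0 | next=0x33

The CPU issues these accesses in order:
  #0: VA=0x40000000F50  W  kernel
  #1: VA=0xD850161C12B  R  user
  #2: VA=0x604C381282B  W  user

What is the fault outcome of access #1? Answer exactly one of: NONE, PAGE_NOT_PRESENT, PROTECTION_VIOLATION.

Trace:
#0 VA=0x40000000F50 (w,kernel):
  lvl0: tbl 0x19, slot 8 ⇒ 0x1A087 (P1/RW1/US1/PS1)
  → PA=0x1AF50 (huge @L0)  (1 entries read)
#1 VA=0xD850161C12B (r,user):
  lvl0: tbl 0x19, slot 27 ⇒ 0x1D007 (P1/RW1/US1/PS0)
  lvl1: tbl 0x1D, slot 20 ⇒ 0x1E007 (P1/RW1/US1/PS0)
  lvl2: tbl 0x1E, slot 11 ⇒ 0x22007 (P1/RW1/US1/PS0)
  lvl3: tbl 0x22, slot 28 ⇒ 0x26007 (P1/RW1/US1/PS0)
  → PA=0x2612B  (4 entries read)
#2 VA=0x604C381282B (w,user):
  lvl0: tbl 0x19, slot 12 ⇒ 0x2A007 (P1/RW1/US1/PS0)
  lvl1: tbl 0x2A, slot 19 ⇒ 0x2E007 (P1/RW1/US1/PS0)
  lvl2: tbl 0x2E, slot 28 ⇒ 0x32007 (P1/RW1/US1/PS0)
  lvl3: tbl 0x32, slot 18 ⇒ 0x33007 (P1/RW1/US1/PS0)
  → PA=0x3382B  (4 entries read)

Access #1 fault: NONE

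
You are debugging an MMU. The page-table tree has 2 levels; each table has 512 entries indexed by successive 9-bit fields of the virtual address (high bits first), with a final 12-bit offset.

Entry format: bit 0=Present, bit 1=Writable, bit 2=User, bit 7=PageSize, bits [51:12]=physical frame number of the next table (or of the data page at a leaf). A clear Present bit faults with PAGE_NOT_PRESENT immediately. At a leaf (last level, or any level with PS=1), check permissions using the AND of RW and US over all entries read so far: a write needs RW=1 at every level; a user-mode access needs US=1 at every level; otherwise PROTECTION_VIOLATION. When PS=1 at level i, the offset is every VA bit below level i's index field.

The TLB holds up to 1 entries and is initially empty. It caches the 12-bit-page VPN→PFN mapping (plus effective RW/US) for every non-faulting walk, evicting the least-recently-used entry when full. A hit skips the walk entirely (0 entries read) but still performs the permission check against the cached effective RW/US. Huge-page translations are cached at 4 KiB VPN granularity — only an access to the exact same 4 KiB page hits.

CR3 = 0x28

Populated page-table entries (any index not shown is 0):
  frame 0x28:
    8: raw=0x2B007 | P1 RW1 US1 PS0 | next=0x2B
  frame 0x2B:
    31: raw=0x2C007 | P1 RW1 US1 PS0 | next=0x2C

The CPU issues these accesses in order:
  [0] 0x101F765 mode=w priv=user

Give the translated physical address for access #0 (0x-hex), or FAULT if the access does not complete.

Walk each access:
#0 VA=0x101F765 (w,user):
  lvl0: tbl 0x28, slot 8 ⇒ 0x2B007 (P1/RW1/US1/PS0)
  lvl1: tbl 0x2B, slot 31 ⇒ 0x2C007 (P1/RW1/US1/PS0)
  → PA=0x2C765  (2 entries read)

Access #0 PA: 0x2C765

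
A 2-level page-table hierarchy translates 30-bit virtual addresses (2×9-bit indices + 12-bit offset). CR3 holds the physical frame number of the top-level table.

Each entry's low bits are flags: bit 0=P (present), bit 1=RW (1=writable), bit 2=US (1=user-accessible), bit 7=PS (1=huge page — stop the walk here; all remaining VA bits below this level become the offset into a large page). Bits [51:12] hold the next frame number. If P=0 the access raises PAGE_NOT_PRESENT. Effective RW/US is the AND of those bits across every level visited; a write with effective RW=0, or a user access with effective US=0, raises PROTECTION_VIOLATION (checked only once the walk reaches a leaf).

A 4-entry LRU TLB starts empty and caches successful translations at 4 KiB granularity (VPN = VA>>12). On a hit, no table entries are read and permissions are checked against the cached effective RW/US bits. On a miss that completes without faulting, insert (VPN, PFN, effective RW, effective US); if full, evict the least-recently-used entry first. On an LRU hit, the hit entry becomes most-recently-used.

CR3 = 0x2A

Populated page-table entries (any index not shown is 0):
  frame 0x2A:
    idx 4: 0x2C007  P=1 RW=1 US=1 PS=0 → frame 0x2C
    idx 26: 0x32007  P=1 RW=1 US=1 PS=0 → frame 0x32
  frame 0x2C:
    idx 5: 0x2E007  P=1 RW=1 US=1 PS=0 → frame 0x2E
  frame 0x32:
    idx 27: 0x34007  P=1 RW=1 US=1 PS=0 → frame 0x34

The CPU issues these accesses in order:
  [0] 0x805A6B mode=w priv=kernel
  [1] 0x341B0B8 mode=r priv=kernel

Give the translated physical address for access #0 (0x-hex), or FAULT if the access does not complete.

Per-access translation:
#0 VA=0x805A6B (w,kernel):
  L0: frame=0x2A idx=4 entry=0x2C007 [P=1 RW=1 US=1 PS=0]
  L1: frame=0x2C idx=5 entry=0x2E007 [P=1 RW=1 US=1 PS=0]
  ✓ 0x2EA6B  — 2 lookups
#1 VA=0x341B0B8 (r,kernel):
  L0: frame=0x2A idx=26 entry=0x32007 [P=1 RW=1 US=1 PS=0]
  L1: frame=0x32 idx=27 entry=0x34007 [P=1 RW=1 US=1 PS=0]
  ✓ 0x340B8  — 2 lookups

Access #0 PA: 0x2EA6B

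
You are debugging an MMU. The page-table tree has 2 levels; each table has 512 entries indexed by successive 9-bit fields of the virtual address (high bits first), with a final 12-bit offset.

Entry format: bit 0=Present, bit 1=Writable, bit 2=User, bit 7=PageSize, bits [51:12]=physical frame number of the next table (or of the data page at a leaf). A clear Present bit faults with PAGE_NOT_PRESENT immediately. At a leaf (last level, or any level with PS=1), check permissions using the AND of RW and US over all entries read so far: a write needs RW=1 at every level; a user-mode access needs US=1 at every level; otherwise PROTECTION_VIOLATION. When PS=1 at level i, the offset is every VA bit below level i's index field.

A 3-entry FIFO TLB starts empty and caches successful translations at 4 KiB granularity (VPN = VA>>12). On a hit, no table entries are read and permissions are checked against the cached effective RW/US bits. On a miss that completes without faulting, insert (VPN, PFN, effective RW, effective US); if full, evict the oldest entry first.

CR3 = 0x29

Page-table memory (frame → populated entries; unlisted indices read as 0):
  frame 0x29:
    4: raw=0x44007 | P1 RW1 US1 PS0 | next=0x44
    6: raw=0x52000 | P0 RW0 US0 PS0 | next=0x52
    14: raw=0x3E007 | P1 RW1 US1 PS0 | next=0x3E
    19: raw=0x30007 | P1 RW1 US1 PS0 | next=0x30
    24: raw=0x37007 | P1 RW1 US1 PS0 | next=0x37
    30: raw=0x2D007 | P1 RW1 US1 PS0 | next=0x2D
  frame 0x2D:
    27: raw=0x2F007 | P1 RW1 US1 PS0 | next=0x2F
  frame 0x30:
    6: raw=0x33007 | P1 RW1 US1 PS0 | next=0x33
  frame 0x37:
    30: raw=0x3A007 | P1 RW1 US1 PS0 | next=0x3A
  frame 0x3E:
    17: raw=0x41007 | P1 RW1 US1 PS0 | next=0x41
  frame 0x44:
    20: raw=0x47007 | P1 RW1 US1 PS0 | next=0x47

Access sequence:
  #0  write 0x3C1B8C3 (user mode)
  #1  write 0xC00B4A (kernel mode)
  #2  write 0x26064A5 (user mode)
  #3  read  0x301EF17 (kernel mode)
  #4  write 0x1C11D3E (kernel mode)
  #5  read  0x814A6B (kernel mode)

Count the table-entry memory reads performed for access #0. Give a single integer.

Per-access translation:
#0 VA=0x3C1B8C3 (w,user):
  [0] read 0x29 idx=30: raw=0x2D007 flags P=1 W=1 U=1 S=0
  [1] read 0x2D idx=27: raw=0x2F007 flags P=1 W=1 U=1 S=0
  → PA=0x2F8C3  (2 entries read)
#1 VA=0xC00B4A (w,kernel):
  [0] read 0x29 idx=6: raw=0x52000 flags P=0 W=0 U=0 S=0
  ✗ PAGE_NOT_PRESENT  [1 reads]
#2 VA=0x26064A5 (w,user):
  [0] read 0x29 idx=19: raw=0x30007 flags P=1 W=1 U=1 S=0
  [1] read 0x30 idx=6: raw=0x33007 flags P=1 W=1 U=1 S=0
  → PA=0x334A5  (2 entries read)
#3 VA=0x301EF17 (r,kernel):
  [0] read 0x29 idx=24: raw=0x37007 flags P=1 W=1 U=1 S=0
  [1] read 0x37 idx=30: raw=0x3A007 flags P=1 W=1 U=1 S=0
  → PA=0x3AF17  (2 entries read)
#4 VA=0x1C11D3E (w,kernel):
  [0] read 0x29 idx=14: raw=0x3E007 flags P=1 W=1 U=1 S=0
  [1] read 0x3E idx=17: raw=0x41007 flags P=1 W=1 U=1 S=0
  → PA=0x41D3E  (2 entries read)
#5 VA=0x814A6B (r,kernel):
  [0] read 0x29 idx=4: raw=0x44007 flags P=1 W=1 U=1 S=0
  [1] read 0x44 idx=20: raw=0x47007 flags P=1 W=1 U=1 S=0
  → PA=0x47A6B  (2 entries read)

Entries read for #0: 2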